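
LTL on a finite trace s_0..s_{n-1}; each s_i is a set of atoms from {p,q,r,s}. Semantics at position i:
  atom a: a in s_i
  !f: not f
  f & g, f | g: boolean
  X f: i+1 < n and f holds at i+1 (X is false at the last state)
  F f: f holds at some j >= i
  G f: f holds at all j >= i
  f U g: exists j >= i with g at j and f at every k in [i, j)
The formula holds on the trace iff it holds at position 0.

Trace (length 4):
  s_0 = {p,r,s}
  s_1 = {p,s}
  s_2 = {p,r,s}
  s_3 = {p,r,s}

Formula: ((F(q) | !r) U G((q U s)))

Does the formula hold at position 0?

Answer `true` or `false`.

Answer: true

Derivation:
s_0={p,r,s}: ((F(q) | !r) U G((q U s)))=True (F(q) | !r)=False F(q)=False q=False !r=False r=True G((q U s))=True (q U s)=True s=True
s_1={p,s}: ((F(q) | !r) U G((q U s)))=True (F(q) | !r)=True F(q)=False q=False !r=True r=False G((q U s))=True (q U s)=True s=True
s_2={p,r,s}: ((F(q) | !r) U G((q U s)))=True (F(q) | !r)=False F(q)=False q=False !r=False r=True G((q U s))=True (q U s)=True s=True
s_3={p,r,s}: ((F(q) | !r) U G((q U s)))=True (F(q) | !r)=False F(q)=False q=False !r=False r=True G((q U s))=True (q U s)=True s=True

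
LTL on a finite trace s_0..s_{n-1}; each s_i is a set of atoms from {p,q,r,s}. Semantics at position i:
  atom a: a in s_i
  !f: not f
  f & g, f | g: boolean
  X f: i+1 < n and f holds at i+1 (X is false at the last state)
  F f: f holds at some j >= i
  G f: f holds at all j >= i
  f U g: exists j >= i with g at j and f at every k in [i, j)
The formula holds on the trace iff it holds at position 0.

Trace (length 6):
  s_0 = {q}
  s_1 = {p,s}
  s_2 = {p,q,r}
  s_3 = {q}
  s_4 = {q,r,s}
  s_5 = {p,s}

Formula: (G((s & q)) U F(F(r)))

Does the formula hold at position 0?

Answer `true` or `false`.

Answer: true

Derivation:
s_0={q}: (G((s & q)) U F(F(r)))=True G((s & q))=False (s & q)=False s=False q=True F(F(r))=True F(r)=True r=False
s_1={p,s}: (G((s & q)) U F(F(r)))=True G((s & q))=False (s & q)=False s=True q=False F(F(r))=True F(r)=True r=False
s_2={p,q,r}: (G((s & q)) U F(F(r)))=True G((s & q))=False (s & q)=False s=False q=True F(F(r))=True F(r)=True r=True
s_3={q}: (G((s & q)) U F(F(r)))=True G((s & q))=False (s & q)=False s=False q=True F(F(r))=True F(r)=True r=False
s_4={q,r,s}: (G((s & q)) U F(F(r)))=True G((s & q))=False (s & q)=True s=True q=True F(F(r))=True F(r)=True r=True
s_5={p,s}: (G((s & q)) U F(F(r)))=False G((s & q))=False (s & q)=False s=True q=False F(F(r))=False F(r)=False r=False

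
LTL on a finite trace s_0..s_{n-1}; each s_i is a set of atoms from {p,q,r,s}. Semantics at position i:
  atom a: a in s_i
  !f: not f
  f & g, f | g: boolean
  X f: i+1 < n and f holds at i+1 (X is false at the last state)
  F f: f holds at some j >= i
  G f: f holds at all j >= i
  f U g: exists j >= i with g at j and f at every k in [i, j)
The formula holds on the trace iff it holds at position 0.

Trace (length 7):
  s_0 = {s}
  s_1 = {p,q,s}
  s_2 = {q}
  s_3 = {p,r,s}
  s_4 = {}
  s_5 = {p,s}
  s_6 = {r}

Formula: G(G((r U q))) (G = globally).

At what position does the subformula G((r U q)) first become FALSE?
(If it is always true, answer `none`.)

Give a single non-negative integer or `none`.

s_0={s}: G((r U q))=False (r U q)=False r=False q=False
s_1={p,q,s}: G((r U q))=False (r U q)=True r=False q=True
s_2={q}: G((r U q))=False (r U q)=True r=False q=True
s_3={p,r,s}: G((r U q))=False (r U q)=False r=True q=False
s_4={}: G((r U q))=False (r U q)=False r=False q=False
s_5={p,s}: G((r U q))=False (r U q)=False r=False q=False
s_6={r}: G((r U q))=False (r U q)=False r=True q=False
G(G((r U q))) holds globally = False
First violation at position 0.

Answer: 0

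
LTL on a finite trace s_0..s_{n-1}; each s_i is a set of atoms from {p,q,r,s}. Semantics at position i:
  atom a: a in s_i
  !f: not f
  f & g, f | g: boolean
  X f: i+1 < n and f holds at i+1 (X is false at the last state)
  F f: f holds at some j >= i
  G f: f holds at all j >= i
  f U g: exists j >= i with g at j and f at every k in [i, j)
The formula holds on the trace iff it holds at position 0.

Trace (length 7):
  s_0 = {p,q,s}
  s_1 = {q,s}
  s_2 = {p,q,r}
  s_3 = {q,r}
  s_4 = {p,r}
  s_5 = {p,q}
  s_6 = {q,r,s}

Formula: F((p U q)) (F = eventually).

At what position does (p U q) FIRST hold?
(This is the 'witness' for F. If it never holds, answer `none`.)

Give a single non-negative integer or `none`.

Answer: 0

Derivation:
s_0={p,q,s}: (p U q)=True p=True q=True
s_1={q,s}: (p U q)=True p=False q=True
s_2={p,q,r}: (p U q)=True p=True q=True
s_3={q,r}: (p U q)=True p=False q=True
s_4={p,r}: (p U q)=True p=True q=False
s_5={p,q}: (p U q)=True p=True q=True
s_6={q,r,s}: (p U q)=True p=False q=True
F((p U q)) holds; first witness at position 0.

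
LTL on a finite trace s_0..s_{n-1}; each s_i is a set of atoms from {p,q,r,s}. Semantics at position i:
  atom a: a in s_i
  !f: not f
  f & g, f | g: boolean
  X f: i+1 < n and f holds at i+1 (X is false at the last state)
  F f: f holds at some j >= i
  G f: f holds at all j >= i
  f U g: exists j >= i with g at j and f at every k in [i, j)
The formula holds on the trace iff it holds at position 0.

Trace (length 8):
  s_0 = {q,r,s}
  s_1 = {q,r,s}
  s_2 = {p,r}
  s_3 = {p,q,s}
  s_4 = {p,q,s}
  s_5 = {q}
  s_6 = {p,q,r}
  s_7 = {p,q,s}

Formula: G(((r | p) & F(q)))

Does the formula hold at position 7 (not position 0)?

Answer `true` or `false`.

Answer: true

Derivation:
s_0={q,r,s}: G(((r | p) & F(q)))=False ((r | p) & F(q))=True (r | p)=True r=True p=False F(q)=True q=True
s_1={q,r,s}: G(((r | p) & F(q)))=False ((r | p) & F(q))=True (r | p)=True r=True p=False F(q)=True q=True
s_2={p,r}: G(((r | p) & F(q)))=False ((r | p) & F(q))=True (r | p)=True r=True p=True F(q)=True q=False
s_3={p,q,s}: G(((r | p) & F(q)))=False ((r | p) & F(q))=True (r | p)=True r=False p=True F(q)=True q=True
s_4={p,q,s}: G(((r | p) & F(q)))=False ((r | p) & F(q))=True (r | p)=True r=False p=True F(q)=True q=True
s_5={q}: G(((r | p) & F(q)))=False ((r | p) & F(q))=False (r | p)=False r=False p=False F(q)=True q=True
s_6={p,q,r}: G(((r | p) & F(q)))=True ((r | p) & F(q))=True (r | p)=True r=True p=True F(q)=True q=True
s_7={p,q,s}: G(((r | p) & F(q)))=True ((r | p) & F(q))=True (r | p)=True r=False p=True F(q)=True q=True
Evaluating at position 7: result = True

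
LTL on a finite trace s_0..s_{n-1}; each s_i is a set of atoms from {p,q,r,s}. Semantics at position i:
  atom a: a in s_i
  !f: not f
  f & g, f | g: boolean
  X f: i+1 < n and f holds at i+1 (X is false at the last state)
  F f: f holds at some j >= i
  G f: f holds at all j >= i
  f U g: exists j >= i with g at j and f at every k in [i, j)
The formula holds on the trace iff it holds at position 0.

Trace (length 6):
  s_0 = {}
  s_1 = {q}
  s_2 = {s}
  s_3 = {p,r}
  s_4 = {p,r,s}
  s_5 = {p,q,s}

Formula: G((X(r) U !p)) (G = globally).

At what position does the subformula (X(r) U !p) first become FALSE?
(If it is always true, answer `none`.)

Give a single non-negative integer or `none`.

Answer: 3

Derivation:
s_0={}: (X(r) U !p)=True X(r)=False r=False !p=True p=False
s_1={q}: (X(r) U !p)=True X(r)=False r=False !p=True p=False
s_2={s}: (X(r) U !p)=True X(r)=True r=False !p=True p=False
s_3={p,r}: (X(r) U !p)=False X(r)=True r=True !p=False p=True
s_4={p,r,s}: (X(r) U !p)=False X(r)=False r=True !p=False p=True
s_5={p,q,s}: (X(r) U !p)=False X(r)=False r=False !p=False p=True
G((X(r) U !p)) holds globally = False
First violation at position 3.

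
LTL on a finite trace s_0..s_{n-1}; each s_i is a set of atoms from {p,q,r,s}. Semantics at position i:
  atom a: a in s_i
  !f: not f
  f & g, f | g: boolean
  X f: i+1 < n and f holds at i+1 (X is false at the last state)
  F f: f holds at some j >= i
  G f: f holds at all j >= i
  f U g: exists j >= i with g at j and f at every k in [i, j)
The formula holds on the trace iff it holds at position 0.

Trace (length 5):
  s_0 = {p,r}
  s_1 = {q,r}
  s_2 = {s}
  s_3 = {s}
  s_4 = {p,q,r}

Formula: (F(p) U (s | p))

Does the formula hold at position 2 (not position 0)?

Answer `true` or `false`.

Answer: true

Derivation:
s_0={p,r}: (F(p) U (s | p))=True F(p)=True p=True (s | p)=True s=False
s_1={q,r}: (F(p) U (s | p))=True F(p)=True p=False (s | p)=False s=False
s_2={s}: (F(p) U (s | p))=True F(p)=True p=False (s | p)=True s=True
s_3={s}: (F(p) U (s | p))=True F(p)=True p=False (s | p)=True s=True
s_4={p,q,r}: (F(p) U (s | p))=True F(p)=True p=True (s | p)=True s=False
Evaluating at position 2: result = True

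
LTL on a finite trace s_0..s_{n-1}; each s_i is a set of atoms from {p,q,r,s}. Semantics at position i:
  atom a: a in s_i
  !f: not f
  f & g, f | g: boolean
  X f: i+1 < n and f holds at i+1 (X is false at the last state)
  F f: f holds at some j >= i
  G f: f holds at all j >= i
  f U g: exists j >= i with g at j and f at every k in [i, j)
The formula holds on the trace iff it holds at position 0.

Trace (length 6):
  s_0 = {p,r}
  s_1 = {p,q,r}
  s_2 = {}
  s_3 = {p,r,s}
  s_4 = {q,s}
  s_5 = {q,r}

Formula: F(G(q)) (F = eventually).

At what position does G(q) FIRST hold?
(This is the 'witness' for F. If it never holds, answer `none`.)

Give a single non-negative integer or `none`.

Answer: 4

Derivation:
s_0={p,r}: G(q)=False q=False
s_1={p,q,r}: G(q)=False q=True
s_2={}: G(q)=False q=False
s_3={p,r,s}: G(q)=False q=False
s_4={q,s}: G(q)=True q=True
s_5={q,r}: G(q)=True q=True
F(G(q)) holds; first witness at position 4.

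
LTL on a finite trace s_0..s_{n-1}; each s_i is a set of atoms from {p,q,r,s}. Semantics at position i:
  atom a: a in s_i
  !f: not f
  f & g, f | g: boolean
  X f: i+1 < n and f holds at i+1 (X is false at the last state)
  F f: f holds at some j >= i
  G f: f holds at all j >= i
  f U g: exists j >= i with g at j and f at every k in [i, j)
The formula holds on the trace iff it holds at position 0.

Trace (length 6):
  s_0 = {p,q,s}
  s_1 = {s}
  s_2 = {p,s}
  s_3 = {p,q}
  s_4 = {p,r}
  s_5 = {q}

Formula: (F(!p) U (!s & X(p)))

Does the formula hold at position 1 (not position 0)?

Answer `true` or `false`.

Answer: true

Derivation:
s_0={p,q,s}: (F(!p) U (!s & X(p)))=True F(!p)=True !p=False p=True (!s & X(p))=False !s=False s=True X(p)=False
s_1={s}: (F(!p) U (!s & X(p)))=True F(!p)=True !p=True p=False (!s & X(p))=False !s=False s=True X(p)=True
s_2={p,s}: (F(!p) U (!s & X(p)))=True F(!p)=True !p=False p=True (!s & X(p))=False !s=False s=True X(p)=True
s_3={p,q}: (F(!p) U (!s & X(p)))=True F(!p)=True !p=False p=True (!s & X(p))=True !s=True s=False X(p)=True
s_4={p,r}: (F(!p) U (!s & X(p)))=False F(!p)=True !p=False p=True (!s & X(p))=False !s=True s=False X(p)=False
s_5={q}: (F(!p) U (!s & X(p)))=False F(!p)=True !p=True p=False (!s & X(p))=False !s=True s=False X(p)=False
Evaluating at position 1: result = True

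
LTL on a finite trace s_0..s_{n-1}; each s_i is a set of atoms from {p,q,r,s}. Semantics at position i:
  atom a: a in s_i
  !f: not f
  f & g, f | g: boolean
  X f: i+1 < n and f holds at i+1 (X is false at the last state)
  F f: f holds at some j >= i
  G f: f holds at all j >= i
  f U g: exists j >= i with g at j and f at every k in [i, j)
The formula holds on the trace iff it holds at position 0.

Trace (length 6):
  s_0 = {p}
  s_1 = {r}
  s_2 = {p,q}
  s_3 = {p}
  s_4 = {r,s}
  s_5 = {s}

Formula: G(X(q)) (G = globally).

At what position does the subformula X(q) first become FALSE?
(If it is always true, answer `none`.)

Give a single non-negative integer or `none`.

s_0={p}: X(q)=False q=False
s_1={r}: X(q)=True q=False
s_2={p,q}: X(q)=False q=True
s_3={p}: X(q)=False q=False
s_4={r,s}: X(q)=False q=False
s_5={s}: X(q)=False q=False
G(X(q)) holds globally = False
First violation at position 0.

Answer: 0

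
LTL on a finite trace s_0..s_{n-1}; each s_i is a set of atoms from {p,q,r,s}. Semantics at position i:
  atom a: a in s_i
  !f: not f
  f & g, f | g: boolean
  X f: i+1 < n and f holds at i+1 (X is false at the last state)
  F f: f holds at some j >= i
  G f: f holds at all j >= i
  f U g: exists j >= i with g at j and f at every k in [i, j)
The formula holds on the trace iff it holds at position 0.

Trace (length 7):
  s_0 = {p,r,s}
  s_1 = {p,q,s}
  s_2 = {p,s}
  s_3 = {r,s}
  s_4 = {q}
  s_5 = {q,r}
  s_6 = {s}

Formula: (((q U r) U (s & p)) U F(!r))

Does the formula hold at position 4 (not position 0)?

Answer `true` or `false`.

s_0={p,r,s}: (((q U r) U (s & p)) U F(!r))=True ((q U r) U (s & p))=True (q U r)=True q=False r=True (s & p)=True s=True p=True F(!r)=True !r=False
s_1={p,q,s}: (((q U r) U (s & p)) U F(!r))=True ((q U r) U (s & p))=True (q U r)=False q=True r=False (s & p)=True s=True p=True F(!r)=True !r=True
s_2={p,s}: (((q U r) U (s & p)) U F(!r))=True ((q U r) U (s & p))=True (q U r)=False q=False r=False (s & p)=True s=True p=True F(!r)=True !r=True
s_3={r,s}: (((q U r) U (s & p)) U F(!r))=True ((q U r) U (s & p))=False (q U r)=True q=False r=True (s & p)=False s=True p=False F(!r)=True !r=False
s_4={q}: (((q U r) U (s & p)) U F(!r))=True ((q U r) U (s & p))=False (q U r)=True q=True r=False (s & p)=False s=False p=False F(!r)=True !r=True
s_5={q,r}: (((q U r) U (s & p)) U F(!r))=True ((q U r) U (s & p))=False (q U r)=True q=True r=True (s & p)=False s=False p=False F(!r)=True !r=False
s_6={s}: (((q U r) U (s & p)) U F(!r))=True ((q U r) U (s & p))=False (q U r)=False q=False r=False (s & p)=False s=True p=False F(!r)=True !r=True
Evaluating at position 4: result = True

Answer: true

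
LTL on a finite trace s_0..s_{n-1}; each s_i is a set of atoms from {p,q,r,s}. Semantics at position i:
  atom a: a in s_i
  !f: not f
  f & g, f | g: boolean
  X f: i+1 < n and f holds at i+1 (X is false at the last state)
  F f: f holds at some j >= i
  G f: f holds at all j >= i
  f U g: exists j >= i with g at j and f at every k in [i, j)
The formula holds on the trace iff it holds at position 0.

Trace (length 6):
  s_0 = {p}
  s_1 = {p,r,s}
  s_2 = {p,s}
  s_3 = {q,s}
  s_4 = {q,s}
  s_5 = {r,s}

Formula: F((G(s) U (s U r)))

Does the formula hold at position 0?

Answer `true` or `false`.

Answer: true

Derivation:
s_0={p}: F((G(s) U (s U r)))=True (G(s) U (s U r))=False G(s)=False s=False (s U r)=False r=False
s_1={p,r,s}: F((G(s) U (s U r)))=True (G(s) U (s U r))=True G(s)=True s=True (s U r)=True r=True
s_2={p,s}: F((G(s) U (s U r)))=True (G(s) U (s U r))=True G(s)=True s=True (s U r)=True r=False
s_3={q,s}: F((G(s) U (s U r)))=True (G(s) U (s U r))=True G(s)=True s=True (s U r)=True r=False
s_4={q,s}: F((G(s) U (s U r)))=True (G(s) U (s U r))=True G(s)=True s=True (s U r)=True r=False
s_5={r,s}: F((G(s) U (s U r)))=True (G(s) U (s U r))=True G(s)=True s=True (s U r)=True r=True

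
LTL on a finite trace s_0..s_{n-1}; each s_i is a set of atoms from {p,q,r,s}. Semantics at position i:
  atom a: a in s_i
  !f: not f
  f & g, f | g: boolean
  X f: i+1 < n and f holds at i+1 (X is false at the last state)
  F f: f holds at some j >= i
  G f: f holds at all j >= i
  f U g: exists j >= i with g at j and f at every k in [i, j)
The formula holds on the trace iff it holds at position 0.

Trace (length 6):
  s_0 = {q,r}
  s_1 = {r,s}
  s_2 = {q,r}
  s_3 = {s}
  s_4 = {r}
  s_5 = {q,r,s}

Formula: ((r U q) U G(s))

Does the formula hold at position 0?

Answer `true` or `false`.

s_0={q,r}: ((r U q) U G(s))=False (r U q)=True r=True q=True G(s)=False s=False
s_1={r,s}: ((r U q) U G(s))=False (r U q)=True r=True q=False G(s)=False s=True
s_2={q,r}: ((r U q) U G(s))=False (r U q)=True r=True q=True G(s)=False s=False
s_3={s}: ((r U q) U G(s))=False (r U q)=False r=False q=False G(s)=False s=True
s_4={r}: ((r U q) U G(s))=True (r U q)=True r=True q=False G(s)=False s=False
s_5={q,r,s}: ((r U q) U G(s))=True (r U q)=True r=True q=True G(s)=True s=True

Answer: false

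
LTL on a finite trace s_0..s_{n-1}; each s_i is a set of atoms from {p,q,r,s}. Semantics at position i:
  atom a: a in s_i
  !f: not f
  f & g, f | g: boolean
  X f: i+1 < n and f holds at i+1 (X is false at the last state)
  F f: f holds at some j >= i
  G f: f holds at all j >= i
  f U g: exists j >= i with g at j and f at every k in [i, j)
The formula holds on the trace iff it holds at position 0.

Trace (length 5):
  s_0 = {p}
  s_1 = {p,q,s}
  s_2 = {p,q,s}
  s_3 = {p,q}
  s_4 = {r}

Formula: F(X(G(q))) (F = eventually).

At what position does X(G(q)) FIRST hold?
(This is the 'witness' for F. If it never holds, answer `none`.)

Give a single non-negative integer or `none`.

s_0={p}: X(G(q))=False G(q)=False q=False
s_1={p,q,s}: X(G(q))=False G(q)=False q=True
s_2={p,q,s}: X(G(q))=False G(q)=False q=True
s_3={p,q}: X(G(q))=False G(q)=False q=True
s_4={r}: X(G(q))=False G(q)=False q=False
F(X(G(q))) does not hold (no witness exists).

Answer: none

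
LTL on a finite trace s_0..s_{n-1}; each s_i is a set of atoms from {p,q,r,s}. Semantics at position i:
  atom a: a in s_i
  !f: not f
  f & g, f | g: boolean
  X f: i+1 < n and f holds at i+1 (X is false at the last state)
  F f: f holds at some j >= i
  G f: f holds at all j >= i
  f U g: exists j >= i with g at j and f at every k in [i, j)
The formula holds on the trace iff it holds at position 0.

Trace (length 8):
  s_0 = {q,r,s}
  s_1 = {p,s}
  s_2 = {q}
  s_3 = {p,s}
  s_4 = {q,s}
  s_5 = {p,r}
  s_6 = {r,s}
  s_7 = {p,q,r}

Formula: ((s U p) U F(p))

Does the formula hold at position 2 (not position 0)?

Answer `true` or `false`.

Answer: true

Derivation:
s_0={q,r,s}: ((s U p) U F(p))=True (s U p)=True s=True p=False F(p)=True
s_1={p,s}: ((s U p) U F(p))=True (s U p)=True s=True p=True F(p)=True
s_2={q}: ((s U p) U F(p))=True (s U p)=False s=False p=False F(p)=True
s_3={p,s}: ((s U p) U F(p))=True (s U p)=True s=True p=True F(p)=True
s_4={q,s}: ((s U p) U F(p))=True (s U p)=True s=True p=False F(p)=True
s_5={p,r}: ((s U p) U F(p))=True (s U p)=True s=False p=True F(p)=True
s_6={r,s}: ((s U p) U F(p))=True (s U p)=True s=True p=False F(p)=True
s_7={p,q,r}: ((s U p) U F(p))=True (s U p)=True s=False p=True F(p)=True
Evaluating at position 2: result = True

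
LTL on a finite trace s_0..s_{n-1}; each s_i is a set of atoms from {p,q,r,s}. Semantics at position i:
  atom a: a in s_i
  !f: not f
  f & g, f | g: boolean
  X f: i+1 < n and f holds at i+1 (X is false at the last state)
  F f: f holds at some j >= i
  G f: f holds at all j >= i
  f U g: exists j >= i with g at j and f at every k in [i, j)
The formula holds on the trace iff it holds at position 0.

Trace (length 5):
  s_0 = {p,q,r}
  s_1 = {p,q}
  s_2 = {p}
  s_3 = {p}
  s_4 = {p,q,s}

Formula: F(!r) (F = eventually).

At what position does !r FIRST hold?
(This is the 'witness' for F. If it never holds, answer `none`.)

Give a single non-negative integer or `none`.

s_0={p,q,r}: !r=False r=True
s_1={p,q}: !r=True r=False
s_2={p}: !r=True r=False
s_3={p}: !r=True r=False
s_4={p,q,s}: !r=True r=False
F(!r) holds; first witness at position 1.

Answer: 1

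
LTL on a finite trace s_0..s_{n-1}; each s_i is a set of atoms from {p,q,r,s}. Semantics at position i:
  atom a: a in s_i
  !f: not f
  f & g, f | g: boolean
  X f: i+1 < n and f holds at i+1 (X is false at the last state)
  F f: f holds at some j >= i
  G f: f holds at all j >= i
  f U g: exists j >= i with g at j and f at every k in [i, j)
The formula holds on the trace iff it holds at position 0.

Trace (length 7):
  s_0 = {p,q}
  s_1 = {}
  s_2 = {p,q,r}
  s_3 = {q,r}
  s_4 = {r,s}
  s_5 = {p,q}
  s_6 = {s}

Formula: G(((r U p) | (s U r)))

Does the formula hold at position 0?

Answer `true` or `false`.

s_0={p,q}: G(((r U p) | (s U r)))=False ((r U p) | (s U r))=True (r U p)=True r=False p=True (s U r)=False s=False
s_1={}: G(((r U p) | (s U r)))=False ((r U p) | (s U r))=False (r U p)=False r=False p=False (s U r)=False s=False
s_2={p,q,r}: G(((r U p) | (s U r)))=False ((r U p) | (s U r))=True (r U p)=True r=True p=True (s U r)=True s=False
s_3={q,r}: G(((r U p) | (s U r)))=False ((r U p) | (s U r))=True (r U p)=True r=True p=False (s U r)=True s=False
s_4={r,s}: G(((r U p) | (s U r)))=False ((r U p) | (s U r))=True (r U p)=True r=True p=False (s U r)=True s=True
s_5={p,q}: G(((r U p) | (s U r)))=False ((r U p) | (s U r))=True (r U p)=True r=False p=True (s U r)=False s=False
s_6={s}: G(((r U p) | (s U r)))=False ((r U p) | (s U r))=False (r U p)=False r=False p=False (s U r)=False s=True

Answer: false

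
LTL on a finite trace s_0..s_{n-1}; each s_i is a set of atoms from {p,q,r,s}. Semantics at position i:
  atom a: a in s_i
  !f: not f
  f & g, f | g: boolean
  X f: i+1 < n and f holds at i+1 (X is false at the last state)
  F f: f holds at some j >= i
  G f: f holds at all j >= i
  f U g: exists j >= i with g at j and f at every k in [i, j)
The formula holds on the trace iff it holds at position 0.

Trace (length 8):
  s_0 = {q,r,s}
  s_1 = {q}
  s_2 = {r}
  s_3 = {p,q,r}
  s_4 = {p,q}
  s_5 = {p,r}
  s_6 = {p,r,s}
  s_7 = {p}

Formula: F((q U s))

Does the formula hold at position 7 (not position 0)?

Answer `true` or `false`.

Answer: false

Derivation:
s_0={q,r,s}: F((q U s))=True (q U s)=True q=True s=True
s_1={q}: F((q U s))=True (q U s)=False q=True s=False
s_2={r}: F((q U s))=True (q U s)=False q=False s=False
s_3={p,q,r}: F((q U s))=True (q U s)=False q=True s=False
s_4={p,q}: F((q U s))=True (q U s)=False q=True s=False
s_5={p,r}: F((q U s))=True (q U s)=False q=False s=False
s_6={p,r,s}: F((q U s))=True (q U s)=True q=False s=True
s_7={p}: F((q U s))=False (q U s)=False q=False s=False
Evaluating at position 7: result = False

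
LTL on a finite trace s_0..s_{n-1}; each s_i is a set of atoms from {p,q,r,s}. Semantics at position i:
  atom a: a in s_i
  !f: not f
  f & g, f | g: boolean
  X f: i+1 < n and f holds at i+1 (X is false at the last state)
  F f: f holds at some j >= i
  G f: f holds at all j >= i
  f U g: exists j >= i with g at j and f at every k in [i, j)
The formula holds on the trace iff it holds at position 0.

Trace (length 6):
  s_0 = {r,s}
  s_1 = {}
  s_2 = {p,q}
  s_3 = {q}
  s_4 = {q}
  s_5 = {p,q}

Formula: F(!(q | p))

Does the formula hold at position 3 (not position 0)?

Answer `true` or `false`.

s_0={r,s}: F(!(q | p))=True !(q | p)=True (q | p)=False q=False p=False
s_1={}: F(!(q | p))=True !(q | p)=True (q | p)=False q=False p=False
s_2={p,q}: F(!(q | p))=False !(q | p)=False (q | p)=True q=True p=True
s_3={q}: F(!(q | p))=False !(q | p)=False (q | p)=True q=True p=False
s_4={q}: F(!(q | p))=False !(q | p)=False (q | p)=True q=True p=False
s_5={p,q}: F(!(q | p))=False !(q | p)=False (q | p)=True q=True p=True
Evaluating at position 3: result = False

Answer: false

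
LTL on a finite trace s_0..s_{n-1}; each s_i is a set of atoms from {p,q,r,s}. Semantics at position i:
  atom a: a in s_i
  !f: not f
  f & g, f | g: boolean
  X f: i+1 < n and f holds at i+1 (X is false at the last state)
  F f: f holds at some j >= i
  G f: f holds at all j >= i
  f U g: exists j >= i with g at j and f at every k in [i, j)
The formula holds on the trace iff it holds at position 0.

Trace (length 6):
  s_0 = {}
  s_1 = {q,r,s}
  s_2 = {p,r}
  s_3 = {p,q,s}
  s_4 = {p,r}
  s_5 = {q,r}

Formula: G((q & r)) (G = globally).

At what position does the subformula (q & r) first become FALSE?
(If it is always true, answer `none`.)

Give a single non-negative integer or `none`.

Answer: 0

Derivation:
s_0={}: (q & r)=False q=False r=False
s_1={q,r,s}: (q & r)=True q=True r=True
s_2={p,r}: (q & r)=False q=False r=True
s_3={p,q,s}: (q & r)=False q=True r=False
s_4={p,r}: (q & r)=False q=False r=True
s_5={q,r}: (q & r)=True q=True r=True
G((q & r)) holds globally = False
First violation at position 0.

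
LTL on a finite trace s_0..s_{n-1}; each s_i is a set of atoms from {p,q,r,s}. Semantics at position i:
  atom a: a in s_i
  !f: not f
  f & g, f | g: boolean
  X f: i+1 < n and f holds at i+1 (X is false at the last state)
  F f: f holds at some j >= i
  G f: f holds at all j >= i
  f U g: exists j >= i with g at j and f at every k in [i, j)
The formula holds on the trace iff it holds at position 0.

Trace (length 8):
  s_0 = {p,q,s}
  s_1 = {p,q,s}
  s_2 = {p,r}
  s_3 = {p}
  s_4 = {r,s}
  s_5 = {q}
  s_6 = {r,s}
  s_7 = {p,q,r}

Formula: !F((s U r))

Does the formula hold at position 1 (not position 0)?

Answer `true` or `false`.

s_0={p,q,s}: !F((s U r))=False F((s U r))=True (s U r)=True s=True r=False
s_1={p,q,s}: !F((s U r))=False F((s U r))=True (s U r)=True s=True r=False
s_2={p,r}: !F((s U r))=False F((s U r))=True (s U r)=True s=False r=True
s_3={p}: !F((s U r))=False F((s U r))=True (s U r)=False s=False r=False
s_4={r,s}: !F((s U r))=False F((s U r))=True (s U r)=True s=True r=True
s_5={q}: !F((s U r))=False F((s U r))=True (s U r)=False s=False r=False
s_6={r,s}: !F((s U r))=False F((s U r))=True (s U r)=True s=True r=True
s_7={p,q,r}: !F((s U r))=False F((s U r))=True (s U r)=True s=False r=True
Evaluating at position 1: result = False

Answer: false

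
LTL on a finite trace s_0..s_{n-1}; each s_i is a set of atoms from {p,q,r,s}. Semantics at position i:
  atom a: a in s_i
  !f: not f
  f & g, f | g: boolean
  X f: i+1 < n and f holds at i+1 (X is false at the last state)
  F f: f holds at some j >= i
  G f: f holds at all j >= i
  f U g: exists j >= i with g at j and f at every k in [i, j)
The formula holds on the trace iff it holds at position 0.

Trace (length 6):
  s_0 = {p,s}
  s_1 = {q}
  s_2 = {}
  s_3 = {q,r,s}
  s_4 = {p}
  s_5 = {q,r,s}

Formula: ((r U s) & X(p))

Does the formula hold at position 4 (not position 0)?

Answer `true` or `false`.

Answer: false

Derivation:
s_0={p,s}: ((r U s) & X(p))=False (r U s)=True r=False s=True X(p)=False p=True
s_1={q}: ((r U s) & X(p))=False (r U s)=False r=False s=False X(p)=False p=False
s_2={}: ((r U s) & X(p))=False (r U s)=False r=False s=False X(p)=False p=False
s_3={q,r,s}: ((r U s) & X(p))=True (r U s)=True r=True s=True X(p)=True p=False
s_4={p}: ((r U s) & X(p))=False (r U s)=False r=False s=False X(p)=False p=True
s_5={q,r,s}: ((r U s) & X(p))=False (r U s)=True r=True s=True X(p)=False p=False
Evaluating at position 4: result = False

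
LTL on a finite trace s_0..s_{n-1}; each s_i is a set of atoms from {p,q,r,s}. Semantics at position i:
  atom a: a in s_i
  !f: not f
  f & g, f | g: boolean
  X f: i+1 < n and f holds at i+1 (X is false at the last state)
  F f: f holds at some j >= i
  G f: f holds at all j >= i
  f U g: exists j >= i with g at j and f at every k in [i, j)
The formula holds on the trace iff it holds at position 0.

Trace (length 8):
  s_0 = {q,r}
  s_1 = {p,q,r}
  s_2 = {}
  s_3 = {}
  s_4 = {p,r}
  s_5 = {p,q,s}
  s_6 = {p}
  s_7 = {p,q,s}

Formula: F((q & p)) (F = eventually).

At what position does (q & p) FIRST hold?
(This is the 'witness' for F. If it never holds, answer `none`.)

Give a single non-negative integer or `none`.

s_0={q,r}: (q & p)=False q=True p=False
s_1={p,q,r}: (q & p)=True q=True p=True
s_2={}: (q & p)=False q=False p=False
s_3={}: (q & p)=False q=False p=False
s_4={p,r}: (q & p)=False q=False p=True
s_5={p,q,s}: (q & p)=True q=True p=True
s_6={p}: (q & p)=False q=False p=True
s_7={p,q,s}: (q & p)=True q=True p=True
F((q & p)) holds; first witness at position 1.

Answer: 1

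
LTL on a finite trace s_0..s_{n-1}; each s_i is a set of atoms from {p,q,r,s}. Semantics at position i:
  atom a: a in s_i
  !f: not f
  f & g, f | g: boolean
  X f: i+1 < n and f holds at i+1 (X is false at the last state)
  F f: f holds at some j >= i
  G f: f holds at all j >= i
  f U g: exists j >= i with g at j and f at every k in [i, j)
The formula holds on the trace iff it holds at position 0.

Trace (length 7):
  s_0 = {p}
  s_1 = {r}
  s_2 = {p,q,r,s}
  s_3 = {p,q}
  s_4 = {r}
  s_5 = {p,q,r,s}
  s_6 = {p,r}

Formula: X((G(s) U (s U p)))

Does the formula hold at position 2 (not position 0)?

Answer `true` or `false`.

s_0={p}: X((G(s) U (s U p)))=False (G(s) U (s U p))=True G(s)=False s=False (s U p)=True p=True
s_1={r}: X((G(s) U (s U p)))=True (G(s) U (s U p))=False G(s)=False s=False (s U p)=False p=False
s_2={p,q,r,s}: X((G(s) U (s U p)))=True (G(s) U (s U p))=True G(s)=False s=True (s U p)=True p=True
s_3={p,q}: X((G(s) U (s U p)))=False (G(s) U (s U p))=True G(s)=False s=False (s U p)=True p=True
s_4={r}: X((G(s) U (s U p)))=True (G(s) U (s U p))=False G(s)=False s=False (s U p)=False p=False
s_5={p,q,r,s}: X((G(s) U (s U p)))=True (G(s) U (s U p))=True G(s)=False s=True (s U p)=True p=True
s_6={p,r}: X((G(s) U (s U p)))=False (G(s) U (s U p))=True G(s)=False s=False (s U p)=True p=True
Evaluating at position 2: result = True

Answer: true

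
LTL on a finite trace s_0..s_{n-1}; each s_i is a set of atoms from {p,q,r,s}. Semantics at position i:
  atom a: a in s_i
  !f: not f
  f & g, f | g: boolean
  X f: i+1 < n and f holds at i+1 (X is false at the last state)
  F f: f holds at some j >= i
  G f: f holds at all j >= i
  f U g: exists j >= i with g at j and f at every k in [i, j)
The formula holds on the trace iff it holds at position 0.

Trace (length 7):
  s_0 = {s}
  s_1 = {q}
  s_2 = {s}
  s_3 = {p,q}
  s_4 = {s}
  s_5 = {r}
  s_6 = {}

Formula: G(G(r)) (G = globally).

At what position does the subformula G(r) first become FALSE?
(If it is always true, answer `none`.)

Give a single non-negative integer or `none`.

s_0={s}: G(r)=False r=False
s_1={q}: G(r)=False r=False
s_2={s}: G(r)=False r=False
s_3={p,q}: G(r)=False r=False
s_4={s}: G(r)=False r=False
s_5={r}: G(r)=False r=True
s_6={}: G(r)=False r=False
G(G(r)) holds globally = False
First violation at position 0.

Answer: 0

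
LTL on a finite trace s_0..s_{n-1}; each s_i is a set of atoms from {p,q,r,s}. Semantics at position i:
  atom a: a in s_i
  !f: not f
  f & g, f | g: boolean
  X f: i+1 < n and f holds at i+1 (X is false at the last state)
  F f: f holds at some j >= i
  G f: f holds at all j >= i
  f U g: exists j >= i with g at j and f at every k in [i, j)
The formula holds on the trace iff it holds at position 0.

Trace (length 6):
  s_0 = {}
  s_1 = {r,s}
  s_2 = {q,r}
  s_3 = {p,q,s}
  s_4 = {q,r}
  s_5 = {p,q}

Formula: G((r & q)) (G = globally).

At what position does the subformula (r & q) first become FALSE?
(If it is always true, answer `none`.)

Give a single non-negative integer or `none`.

Answer: 0

Derivation:
s_0={}: (r & q)=False r=False q=False
s_1={r,s}: (r & q)=False r=True q=False
s_2={q,r}: (r & q)=True r=True q=True
s_3={p,q,s}: (r & q)=False r=False q=True
s_4={q,r}: (r & q)=True r=True q=True
s_5={p,q}: (r & q)=False r=False q=True
G((r & q)) holds globally = False
First violation at position 0.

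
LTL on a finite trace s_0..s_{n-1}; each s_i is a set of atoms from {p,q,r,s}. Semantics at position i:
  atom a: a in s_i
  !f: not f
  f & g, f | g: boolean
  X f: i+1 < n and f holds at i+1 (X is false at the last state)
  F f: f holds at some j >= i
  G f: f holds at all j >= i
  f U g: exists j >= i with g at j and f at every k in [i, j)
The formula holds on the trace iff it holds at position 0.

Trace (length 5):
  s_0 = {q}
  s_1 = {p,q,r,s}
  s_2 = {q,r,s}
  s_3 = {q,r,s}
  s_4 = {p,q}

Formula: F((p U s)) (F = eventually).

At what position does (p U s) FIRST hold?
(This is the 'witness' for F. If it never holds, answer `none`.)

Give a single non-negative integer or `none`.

Answer: 1

Derivation:
s_0={q}: (p U s)=False p=False s=False
s_1={p,q,r,s}: (p U s)=True p=True s=True
s_2={q,r,s}: (p U s)=True p=False s=True
s_3={q,r,s}: (p U s)=True p=False s=True
s_4={p,q}: (p U s)=False p=True s=False
F((p U s)) holds; first witness at position 1.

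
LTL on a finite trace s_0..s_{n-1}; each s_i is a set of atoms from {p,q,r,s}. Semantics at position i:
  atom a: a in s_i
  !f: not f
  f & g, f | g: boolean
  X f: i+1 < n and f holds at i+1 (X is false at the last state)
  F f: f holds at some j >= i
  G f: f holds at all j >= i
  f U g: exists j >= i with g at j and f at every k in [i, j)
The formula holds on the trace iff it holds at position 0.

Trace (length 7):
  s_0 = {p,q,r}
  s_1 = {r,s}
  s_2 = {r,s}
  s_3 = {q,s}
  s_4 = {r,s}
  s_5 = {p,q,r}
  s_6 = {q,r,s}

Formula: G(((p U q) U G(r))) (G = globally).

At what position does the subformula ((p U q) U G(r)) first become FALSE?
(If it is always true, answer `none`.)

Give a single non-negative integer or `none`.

s_0={p,q,r}: ((p U q) U G(r))=False (p U q)=True p=True q=True G(r)=False r=True
s_1={r,s}: ((p U q) U G(r))=False (p U q)=False p=False q=False G(r)=False r=True
s_2={r,s}: ((p U q) U G(r))=False (p U q)=False p=False q=False G(r)=False r=True
s_3={q,s}: ((p U q) U G(r))=True (p U q)=True p=False q=True G(r)=False r=False
s_4={r,s}: ((p U q) U G(r))=True (p U q)=False p=False q=False G(r)=True r=True
s_5={p,q,r}: ((p U q) U G(r))=True (p U q)=True p=True q=True G(r)=True r=True
s_6={q,r,s}: ((p U q) U G(r))=True (p U q)=True p=False q=True G(r)=True r=True
G(((p U q) U G(r))) holds globally = False
First violation at position 0.

Answer: 0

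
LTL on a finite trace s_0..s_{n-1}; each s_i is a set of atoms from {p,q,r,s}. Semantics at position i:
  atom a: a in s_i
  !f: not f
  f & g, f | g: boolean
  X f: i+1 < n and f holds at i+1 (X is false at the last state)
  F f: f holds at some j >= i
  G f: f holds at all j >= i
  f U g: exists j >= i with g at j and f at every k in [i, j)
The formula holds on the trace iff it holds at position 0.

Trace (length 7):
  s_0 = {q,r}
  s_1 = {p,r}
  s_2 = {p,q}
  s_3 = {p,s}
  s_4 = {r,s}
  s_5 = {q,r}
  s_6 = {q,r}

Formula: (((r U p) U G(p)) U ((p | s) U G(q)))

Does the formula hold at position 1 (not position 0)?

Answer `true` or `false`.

Answer: true

Derivation:
s_0={q,r}: (((r U p) U G(p)) U ((p | s) U G(q)))=False ((r U p) U G(p))=False (r U p)=True r=True p=False G(p)=False ((p | s) U G(q))=False (p | s)=False s=False G(q)=False q=True
s_1={p,r}: (((r U p) U G(p)) U ((p | s) U G(q)))=True ((r U p) U G(p))=False (r U p)=True r=True p=True G(p)=False ((p | s) U G(q))=True (p | s)=True s=False G(q)=False q=False
s_2={p,q}: (((r U p) U G(p)) U ((p | s) U G(q)))=True ((r U p) U G(p))=False (r U p)=True r=False p=True G(p)=False ((p | s) U G(q))=True (p | s)=True s=False G(q)=False q=True
s_3={p,s}: (((r U p) U G(p)) U ((p | s) U G(q)))=True ((r U p) U G(p))=False (r U p)=True r=False p=True G(p)=False ((p | s) U G(q))=True (p | s)=True s=True G(q)=False q=False
s_4={r,s}: (((r U p) U G(p)) U ((p | s) U G(q)))=True ((r U p) U G(p))=False (r U p)=False r=True p=False G(p)=False ((p | s) U G(q))=True (p | s)=True s=True G(q)=False q=False
s_5={q,r}: (((r U p) U G(p)) U ((p | s) U G(q)))=True ((r U p) U G(p))=False (r U p)=False r=True p=False G(p)=False ((p | s) U G(q))=True (p | s)=False s=False G(q)=True q=True
s_6={q,r}: (((r U p) U G(p)) U ((p | s) U G(q)))=True ((r U p) U G(p))=False (r U p)=False r=True p=False G(p)=False ((p | s) U G(q))=True (p | s)=False s=False G(q)=True q=True
Evaluating at position 1: result = True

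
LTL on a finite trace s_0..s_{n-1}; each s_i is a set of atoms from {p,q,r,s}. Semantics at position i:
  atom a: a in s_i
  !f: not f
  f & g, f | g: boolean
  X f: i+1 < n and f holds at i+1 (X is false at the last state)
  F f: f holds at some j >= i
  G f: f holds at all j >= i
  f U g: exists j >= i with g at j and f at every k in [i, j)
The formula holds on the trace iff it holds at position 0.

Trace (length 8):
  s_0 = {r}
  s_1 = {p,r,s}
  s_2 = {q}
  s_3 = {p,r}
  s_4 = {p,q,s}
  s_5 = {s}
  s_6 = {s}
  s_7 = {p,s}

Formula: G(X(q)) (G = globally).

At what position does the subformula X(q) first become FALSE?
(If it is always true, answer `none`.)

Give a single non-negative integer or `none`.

s_0={r}: X(q)=False q=False
s_1={p,r,s}: X(q)=True q=False
s_2={q}: X(q)=False q=True
s_3={p,r}: X(q)=True q=False
s_4={p,q,s}: X(q)=False q=True
s_5={s}: X(q)=False q=False
s_6={s}: X(q)=False q=False
s_7={p,s}: X(q)=False q=False
G(X(q)) holds globally = False
First violation at position 0.

Answer: 0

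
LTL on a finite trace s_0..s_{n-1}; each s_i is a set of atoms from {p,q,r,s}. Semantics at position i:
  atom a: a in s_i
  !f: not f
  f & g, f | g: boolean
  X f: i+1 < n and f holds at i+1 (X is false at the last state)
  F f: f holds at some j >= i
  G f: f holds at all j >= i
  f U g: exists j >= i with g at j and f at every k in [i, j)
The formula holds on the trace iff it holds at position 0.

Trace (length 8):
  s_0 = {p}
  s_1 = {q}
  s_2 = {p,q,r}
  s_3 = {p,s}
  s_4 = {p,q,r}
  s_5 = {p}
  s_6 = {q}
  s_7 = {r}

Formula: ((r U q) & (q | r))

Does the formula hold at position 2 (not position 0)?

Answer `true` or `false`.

Answer: true

Derivation:
s_0={p}: ((r U q) & (q | r))=False (r U q)=False r=False q=False (q | r)=False
s_1={q}: ((r U q) & (q | r))=True (r U q)=True r=False q=True (q | r)=True
s_2={p,q,r}: ((r U q) & (q | r))=True (r U q)=True r=True q=True (q | r)=True
s_3={p,s}: ((r U q) & (q | r))=False (r U q)=False r=False q=False (q | r)=False
s_4={p,q,r}: ((r U q) & (q | r))=True (r U q)=True r=True q=True (q | r)=True
s_5={p}: ((r U q) & (q | r))=False (r U q)=False r=False q=False (q | r)=False
s_6={q}: ((r U q) & (q | r))=True (r U q)=True r=False q=True (q | r)=True
s_7={r}: ((r U q) & (q | r))=False (r U q)=False r=True q=False (q | r)=True
Evaluating at position 2: result = True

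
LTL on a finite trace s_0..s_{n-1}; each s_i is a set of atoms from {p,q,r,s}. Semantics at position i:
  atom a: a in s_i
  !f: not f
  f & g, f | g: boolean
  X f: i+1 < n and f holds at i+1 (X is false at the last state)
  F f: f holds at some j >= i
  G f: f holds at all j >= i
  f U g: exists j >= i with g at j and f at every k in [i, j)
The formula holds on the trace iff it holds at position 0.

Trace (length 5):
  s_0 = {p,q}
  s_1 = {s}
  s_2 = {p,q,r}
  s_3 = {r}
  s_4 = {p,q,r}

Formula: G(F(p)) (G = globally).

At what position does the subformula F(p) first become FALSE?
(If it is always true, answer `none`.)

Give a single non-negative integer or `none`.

s_0={p,q}: F(p)=True p=True
s_1={s}: F(p)=True p=False
s_2={p,q,r}: F(p)=True p=True
s_3={r}: F(p)=True p=False
s_4={p,q,r}: F(p)=True p=True
G(F(p)) holds globally = True
No violation — formula holds at every position.

Answer: none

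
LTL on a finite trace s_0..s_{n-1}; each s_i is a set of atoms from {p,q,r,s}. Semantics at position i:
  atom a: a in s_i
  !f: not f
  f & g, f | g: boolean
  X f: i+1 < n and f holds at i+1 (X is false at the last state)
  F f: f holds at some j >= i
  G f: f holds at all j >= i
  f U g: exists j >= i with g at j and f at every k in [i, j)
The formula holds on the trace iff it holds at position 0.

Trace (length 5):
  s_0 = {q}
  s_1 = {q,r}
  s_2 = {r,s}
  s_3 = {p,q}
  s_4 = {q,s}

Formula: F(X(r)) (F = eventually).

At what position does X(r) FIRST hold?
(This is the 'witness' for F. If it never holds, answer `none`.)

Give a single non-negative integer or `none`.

Answer: 0

Derivation:
s_0={q}: X(r)=True r=False
s_1={q,r}: X(r)=True r=True
s_2={r,s}: X(r)=False r=True
s_3={p,q}: X(r)=False r=False
s_4={q,s}: X(r)=False r=False
F(X(r)) holds; first witness at position 0.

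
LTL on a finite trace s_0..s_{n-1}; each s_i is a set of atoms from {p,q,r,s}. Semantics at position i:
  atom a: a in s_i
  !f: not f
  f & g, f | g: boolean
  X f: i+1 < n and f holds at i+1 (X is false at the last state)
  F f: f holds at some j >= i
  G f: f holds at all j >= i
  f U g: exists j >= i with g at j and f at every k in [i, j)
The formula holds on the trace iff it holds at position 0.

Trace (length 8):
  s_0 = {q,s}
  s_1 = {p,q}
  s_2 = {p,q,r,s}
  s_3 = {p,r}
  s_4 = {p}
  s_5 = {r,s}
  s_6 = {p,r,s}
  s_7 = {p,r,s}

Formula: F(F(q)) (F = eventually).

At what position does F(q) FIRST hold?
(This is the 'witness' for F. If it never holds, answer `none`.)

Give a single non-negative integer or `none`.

Answer: 0

Derivation:
s_0={q,s}: F(q)=True q=True
s_1={p,q}: F(q)=True q=True
s_2={p,q,r,s}: F(q)=True q=True
s_3={p,r}: F(q)=False q=False
s_4={p}: F(q)=False q=False
s_5={r,s}: F(q)=False q=False
s_6={p,r,s}: F(q)=False q=False
s_7={p,r,s}: F(q)=False q=False
F(F(q)) holds; first witness at position 0.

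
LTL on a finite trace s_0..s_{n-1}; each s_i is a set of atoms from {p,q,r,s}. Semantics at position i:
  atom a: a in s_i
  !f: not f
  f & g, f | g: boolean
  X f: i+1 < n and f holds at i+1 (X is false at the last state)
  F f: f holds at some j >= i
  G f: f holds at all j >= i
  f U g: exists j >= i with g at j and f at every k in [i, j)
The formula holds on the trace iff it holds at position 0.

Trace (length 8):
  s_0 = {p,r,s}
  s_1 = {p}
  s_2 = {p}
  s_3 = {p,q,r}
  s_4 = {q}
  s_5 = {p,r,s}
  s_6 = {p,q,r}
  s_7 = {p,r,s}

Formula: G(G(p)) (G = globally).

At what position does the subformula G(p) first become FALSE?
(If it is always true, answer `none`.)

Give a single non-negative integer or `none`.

Answer: 0

Derivation:
s_0={p,r,s}: G(p)=False p=True
s_1={p}: G(p)=False p=True
s_2={p}: G(p)=False p=True
s_3={p,q,r}: G(p)=False p=True
s_4={q}: G(p)=False p=False
s_5={p,r,s}: G(p)=True p=True
s_6={p,q,r}: G(p)=True p=True
s_7={p,r,s}: G(p)=True p=True
G(G(p)) holds globally = False
First violation at position 0.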